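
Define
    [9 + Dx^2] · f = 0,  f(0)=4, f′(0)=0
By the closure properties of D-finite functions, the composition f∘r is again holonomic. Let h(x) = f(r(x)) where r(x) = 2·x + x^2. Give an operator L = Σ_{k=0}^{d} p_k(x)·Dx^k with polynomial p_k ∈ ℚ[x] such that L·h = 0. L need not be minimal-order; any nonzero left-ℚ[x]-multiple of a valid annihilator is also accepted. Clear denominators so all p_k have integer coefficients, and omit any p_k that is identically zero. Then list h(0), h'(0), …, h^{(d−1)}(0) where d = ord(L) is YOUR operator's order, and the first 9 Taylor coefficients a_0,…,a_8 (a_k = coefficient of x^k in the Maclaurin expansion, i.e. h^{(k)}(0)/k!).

L = (36 + 108·x + 108·x^2 + 36·x^3) - Dx + (1 + x)·Dx^2  (order 2).
h: a_k = 4, 0, -72, -72, 198, 432, 324/5, -3348/5, -55431/70, …
ICs: h(0) = 4, h′(0) = 0.

f: a_k = 4, 0, -18, 0, 27/2, 0, -81/20, 0, 729/1120, …
Substitute x→r, Dx→(1/r')Dx; clear ⇒ L₀.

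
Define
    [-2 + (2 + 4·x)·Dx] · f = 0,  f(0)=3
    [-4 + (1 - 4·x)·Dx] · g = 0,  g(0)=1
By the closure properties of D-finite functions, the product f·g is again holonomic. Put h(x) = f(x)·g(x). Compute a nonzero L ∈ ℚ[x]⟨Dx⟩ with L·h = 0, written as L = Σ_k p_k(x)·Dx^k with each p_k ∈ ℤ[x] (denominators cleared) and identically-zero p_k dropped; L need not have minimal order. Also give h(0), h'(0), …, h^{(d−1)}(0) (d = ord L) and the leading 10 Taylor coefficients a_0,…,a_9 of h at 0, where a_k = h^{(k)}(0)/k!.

f: a_k = 3, 3, -3/2, 3/2, -15/8, 21/8, -63/16, 99/16, -1287/128, 2145/128, …
g: a_k = 1, 4, 16, 64, 256, 1024, 4096, 16384, 65536, 262144, …
Product ⇒ symmetric product L₀, ord ≤ 1.
L = (5 + 4·x) + (-1 + 2·x + 8·x^2)·Dx  (order 1).
h: a_k = 3, 15, 117/2, 471/2, 7521/8, 30105/8, 240777/16, 963207/16, 30821337/128, 123287493/128, …
ICs: h(0) = 3.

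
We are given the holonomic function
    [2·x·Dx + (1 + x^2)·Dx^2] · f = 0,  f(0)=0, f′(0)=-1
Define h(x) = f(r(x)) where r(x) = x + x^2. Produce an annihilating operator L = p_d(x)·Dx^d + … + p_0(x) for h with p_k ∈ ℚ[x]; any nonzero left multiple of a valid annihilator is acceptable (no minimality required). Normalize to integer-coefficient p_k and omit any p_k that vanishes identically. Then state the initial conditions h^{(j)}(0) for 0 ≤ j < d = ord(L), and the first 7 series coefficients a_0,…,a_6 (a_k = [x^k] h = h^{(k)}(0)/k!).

L = (-2 + 2·x + 8·x^2 + 12·x^3 + 6·x^4)·Dx + (1 + 2·x + x^2 + 4·x^3 + 5·x^4 + 2·x^5)·Dx^2  (order 2).
h: a_k = 0, -1, -1, 1/3, 1, 4/5, -2/3, …
ICs: h(0) = 0, h′(0) = -1.

f: a_k = 0, -1, 0, 1/3, 0, -1/5, 0, …
f∘r: x↦r, Dx↦Dx/r' in L_f ⇒ L₀.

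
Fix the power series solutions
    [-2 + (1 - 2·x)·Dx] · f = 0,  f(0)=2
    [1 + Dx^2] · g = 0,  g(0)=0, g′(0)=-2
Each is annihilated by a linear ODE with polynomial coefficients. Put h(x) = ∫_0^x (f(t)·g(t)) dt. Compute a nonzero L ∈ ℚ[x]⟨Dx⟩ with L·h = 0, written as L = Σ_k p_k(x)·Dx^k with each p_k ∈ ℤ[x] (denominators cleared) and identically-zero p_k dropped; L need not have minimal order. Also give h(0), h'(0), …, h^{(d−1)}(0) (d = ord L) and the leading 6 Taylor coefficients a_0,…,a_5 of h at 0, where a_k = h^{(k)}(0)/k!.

f: a_k = 2, 4, 8, 16, 32, 64, …
g: a_k = 0, -2, 0, 1/3, 0, -1/60, …
L₀ := L_f ⊗_s L_g (sym. prod.), ord ≤ 2.
Integrate: L := L₀·Dx.
L = (-1 + 2·x)·Dx + 4·Dx^2 + (-1 + 2·x)·Dx^3  (order 3).
h: a_k = 0, 0, -2, -8/3, -23/6, -92/15, …
ICs: h(0) = 0, h′(0) = 0, h′′(0) = -4.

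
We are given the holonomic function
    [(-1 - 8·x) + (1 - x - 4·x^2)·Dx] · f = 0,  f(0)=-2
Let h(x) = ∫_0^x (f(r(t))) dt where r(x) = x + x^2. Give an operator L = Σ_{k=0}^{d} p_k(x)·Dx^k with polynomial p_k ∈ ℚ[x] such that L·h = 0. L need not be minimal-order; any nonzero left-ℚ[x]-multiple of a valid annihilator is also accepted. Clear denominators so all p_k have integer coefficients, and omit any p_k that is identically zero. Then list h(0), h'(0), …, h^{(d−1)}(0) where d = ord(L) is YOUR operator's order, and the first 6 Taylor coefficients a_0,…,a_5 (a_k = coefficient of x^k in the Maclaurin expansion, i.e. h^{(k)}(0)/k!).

L = (1 + 10·x + 24·x^2 + 16·x^3)·Dx + (-1 + x + 5·x^2 + 8·x^3 + 4·x^4)·Dx^2  (order 2).
h: a_k = 0, -2, -1, -4, -19/2, -122/5, …
ICs: h(0) = 0, h′(0) = -2.

f: a_k = -2, -2, -10, -18, -58, -130, …
Substitute x→r, Dx→(1/r')Dx; clear ⇒ L₀.
∫: right-multiply L₀ by Dx.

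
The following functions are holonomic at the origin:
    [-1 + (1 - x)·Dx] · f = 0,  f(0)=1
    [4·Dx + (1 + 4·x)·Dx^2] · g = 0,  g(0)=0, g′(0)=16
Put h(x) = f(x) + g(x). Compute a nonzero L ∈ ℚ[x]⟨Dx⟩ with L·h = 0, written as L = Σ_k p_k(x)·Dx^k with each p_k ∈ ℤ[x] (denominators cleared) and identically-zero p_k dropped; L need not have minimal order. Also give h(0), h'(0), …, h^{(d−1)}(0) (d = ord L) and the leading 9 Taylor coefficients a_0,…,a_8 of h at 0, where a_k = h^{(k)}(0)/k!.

f: a_k = 1, 1, 1, 1, 1, 1, 1, 1, 1, …
g: a_k = 0, 16, -32, 256/3, -256, 4096/5, -8192/3, 65536/7, -32768, …
f+g: L₀ = lclm(L_f,L_g), ord ≤ 1+2.
L = (44 + 16·x)·Dx + (-13 + 56·x + 32·x^2)·Dx^2 + (-3 - 11·x + 6·x^2 + 8·x^3)·Dx^3  (order 3).
h: a_k = 1, 17, -31, 259/3, -255, 4101/5, -8189/3, 65543/7, -32767, …
ICs: h(0) = 1, h′(0) = 17, h′′(0) = -62.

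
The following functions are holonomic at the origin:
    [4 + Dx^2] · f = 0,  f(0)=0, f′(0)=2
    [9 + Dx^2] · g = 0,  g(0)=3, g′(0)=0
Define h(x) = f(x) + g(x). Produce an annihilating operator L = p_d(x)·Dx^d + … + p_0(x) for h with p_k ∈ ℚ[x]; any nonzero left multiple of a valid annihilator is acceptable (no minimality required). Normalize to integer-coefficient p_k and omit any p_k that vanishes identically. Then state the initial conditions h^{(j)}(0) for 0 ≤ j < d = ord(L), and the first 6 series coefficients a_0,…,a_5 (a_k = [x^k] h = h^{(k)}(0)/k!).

f: a_k = 0, 2, 0, -4/3, 0, 4/15, …
g: a_k = 3, 0, -27/2, 0, 81/8, 0, …
Weyl lclm of L_f,L_g ⇒ L₀ (ord ≤ 4).
L = 36 + 13·Dx^2 + Dx^4  (order 4).
h: a_k = 3, 2, -27/2, -4/3, 81/8, 4/15, …
ICs: h(0) = 3, h′(0) = 2, h′′(0) = -27, h′′′(0) = -8.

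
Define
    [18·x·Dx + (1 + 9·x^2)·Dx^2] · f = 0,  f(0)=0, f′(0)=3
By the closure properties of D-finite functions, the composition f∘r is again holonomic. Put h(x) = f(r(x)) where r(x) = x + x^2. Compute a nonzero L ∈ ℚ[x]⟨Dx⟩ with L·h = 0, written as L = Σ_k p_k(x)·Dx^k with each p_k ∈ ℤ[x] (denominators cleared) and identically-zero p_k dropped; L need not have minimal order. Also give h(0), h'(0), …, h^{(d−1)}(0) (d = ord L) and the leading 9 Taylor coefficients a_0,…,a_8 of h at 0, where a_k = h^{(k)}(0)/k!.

f: a_k = 0, 3, 0, -9, 0, 243/5, 0, -2187/7, 0, …
f∘r: x↦r, Dx↦Dx/r' in L_f ⇒ L₀.
L = (-2 + 18·x + 72·x^2 + 108·x^3 + 54·x^4)·Dx + (1 + 2·x + 9·x^2 + 36·x^3 + 45·x^4 + 18·x^5)·Dx^2  (order 2).
h: a_k = 0, 3, 3, -9, -27, 108/5, 234, 1215/7, -1701, …
ICs: h(0) = 0, h′(0) = 3.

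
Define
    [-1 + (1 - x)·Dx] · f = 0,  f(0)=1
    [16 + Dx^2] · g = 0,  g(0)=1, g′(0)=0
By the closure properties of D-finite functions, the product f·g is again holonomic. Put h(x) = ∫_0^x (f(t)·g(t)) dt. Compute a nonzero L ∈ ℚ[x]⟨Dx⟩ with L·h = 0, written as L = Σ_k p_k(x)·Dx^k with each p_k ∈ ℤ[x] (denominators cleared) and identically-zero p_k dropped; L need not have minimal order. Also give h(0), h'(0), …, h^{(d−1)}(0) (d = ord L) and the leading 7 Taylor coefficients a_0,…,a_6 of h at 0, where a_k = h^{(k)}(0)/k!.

f: a_k = 1, 1, 1, 1, 1, 1, 1, …
g: a_k = 1, 0, -8, 0, 32/3, 0, -256/45, …
Sym-product of L_f,L_g gives L₀ (≤ ord 2).
∫: right-multiply L₀ by Dx.
L = (-16 + 16·x)·Dx + 2·Dx^2 + (-1 + x)·Dx^3  (order 3).
h: a_k = 0, 1, 1/2, -7/3, -7/4, 11/15, 11/18, …
ICs: h(0) = 0, h′(0) = 1, h′′(0) = 1.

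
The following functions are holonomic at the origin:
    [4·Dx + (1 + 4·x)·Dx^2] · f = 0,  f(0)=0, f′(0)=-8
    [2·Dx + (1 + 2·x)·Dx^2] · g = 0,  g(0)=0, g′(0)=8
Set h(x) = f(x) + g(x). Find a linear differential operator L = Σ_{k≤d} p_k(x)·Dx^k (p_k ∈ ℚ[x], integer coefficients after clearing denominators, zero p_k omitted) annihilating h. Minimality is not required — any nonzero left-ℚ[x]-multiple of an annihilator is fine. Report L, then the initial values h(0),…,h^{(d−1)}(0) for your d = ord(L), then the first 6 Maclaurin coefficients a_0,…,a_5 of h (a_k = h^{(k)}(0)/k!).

L = 16·Dx + (12 + 32·x)·Dx^2 + (1 + 6·x + 8·x^2)·Dx^3  (order 3).
h: a_k = 0, 0, 8, -32, 112, -384, …
ICs: h(0) = 0, h′(0) = 0, h′′(0) = 16.

f: a_k = 0, -8, 16, -128/3, 128, -2048/5, …
g: a_k = 0, 8, -8, 32/3, -16, 128/5, …
h₀=f+g: left-lcm gives L₀, ord ≤ 4.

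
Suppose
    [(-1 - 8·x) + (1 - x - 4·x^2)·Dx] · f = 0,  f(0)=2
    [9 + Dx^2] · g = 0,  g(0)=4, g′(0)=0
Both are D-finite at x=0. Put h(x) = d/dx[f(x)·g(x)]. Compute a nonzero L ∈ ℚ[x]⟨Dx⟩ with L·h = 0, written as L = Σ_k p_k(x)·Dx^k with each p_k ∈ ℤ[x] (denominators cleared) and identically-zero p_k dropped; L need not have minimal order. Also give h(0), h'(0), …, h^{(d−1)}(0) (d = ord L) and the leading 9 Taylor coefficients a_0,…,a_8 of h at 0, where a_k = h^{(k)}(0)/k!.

L = (-33 - 162·x - 567·x^2 + 648·x^3 + 1296·x^4) + (6 + 66·x + 216·x^2 + 576·x^3)·Dx + (1 - 10·x - 31·x^2 + 72·x^3 + 144·x^4)·Dx^2  (order 2).
h: a_k = 8, 8, 108, 316, 1115, 15927/5, 99603/10, 1986769/70, 9313317/112, …
ICs: h(0) = 8, h′(0) = 8.

f: a_k = 2, 2, 10, 18, 58, 130, 362, 882, 2330, …
g: a_k = 4, 0, -18, 0, 27/2, 0, -81/20, 0, 729/1120, …
Sym-product of L_f,L_g gives L₀ (≤ ord 2).
h=h₀': d/dx-closure on L₀ ⇒ L.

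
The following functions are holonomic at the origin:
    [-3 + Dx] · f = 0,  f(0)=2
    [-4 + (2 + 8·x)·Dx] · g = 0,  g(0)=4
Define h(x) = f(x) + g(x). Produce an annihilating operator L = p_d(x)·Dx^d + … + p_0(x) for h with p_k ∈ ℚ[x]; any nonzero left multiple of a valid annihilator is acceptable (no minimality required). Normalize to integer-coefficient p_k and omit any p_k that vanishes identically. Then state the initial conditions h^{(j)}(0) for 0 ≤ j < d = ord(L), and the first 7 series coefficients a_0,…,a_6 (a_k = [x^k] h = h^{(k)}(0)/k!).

f: a_k = 2, 6, 9, 9, 27/4, 81/20, 81/40, …
g: a_k = 4, 8, -8, 16, -40, 112, -336, …
f+g: L₀ = lclm(L_f,L_g), ord ≤ 1+1.
L = (30 + 72·x) + (-13 - 72·x - 144·x^2)·Dx + (1 + 16·x + 48·x^2)·Dx^2  (order 2).
h: a_k = 6, 14, 1, 25, -133/4, 2321/20, -13359/40, …
ICs: h(0) = 6, h′(0) = 14.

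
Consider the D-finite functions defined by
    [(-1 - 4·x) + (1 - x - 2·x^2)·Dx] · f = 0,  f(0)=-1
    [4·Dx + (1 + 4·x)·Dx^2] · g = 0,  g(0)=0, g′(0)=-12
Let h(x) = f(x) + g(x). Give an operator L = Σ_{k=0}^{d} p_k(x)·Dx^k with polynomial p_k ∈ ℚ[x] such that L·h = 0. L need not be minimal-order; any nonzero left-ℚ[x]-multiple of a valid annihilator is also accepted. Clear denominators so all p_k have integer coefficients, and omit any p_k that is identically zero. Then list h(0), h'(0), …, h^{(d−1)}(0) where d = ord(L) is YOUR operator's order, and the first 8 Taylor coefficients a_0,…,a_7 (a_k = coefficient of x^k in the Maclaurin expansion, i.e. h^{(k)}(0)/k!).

L = (156 + 624·x + 1440·x^2 + 768·x^3 + 768·x^4)·Dx + (-1 + 160·x + 1064·x^2 + 1952·x^3 + 1600·x^4 + 1280·x^5)·Dx^2 + (-5 - 39·x - 66·x^2 + 80·x^3 + 240·x^4 + 384·x^5 + 256·x^6)·Dx^3  (order 3).
h: a_k = -1, -13, 21, -69, 181, -3177/5, 2005, -49747/7, …
ICs: h(0) = -1, h′(0) = -13, h′′(0) = 42.

f: a_k = -1, -1, -3, -5, -11, -21, -43, -85, …
g: a_k = 0, -12, 24, -64, 192, -3072/5, 2048, -49152/7, …
L₀ := lclm(L_f,L_g); ord L₀ ≤ 1+2.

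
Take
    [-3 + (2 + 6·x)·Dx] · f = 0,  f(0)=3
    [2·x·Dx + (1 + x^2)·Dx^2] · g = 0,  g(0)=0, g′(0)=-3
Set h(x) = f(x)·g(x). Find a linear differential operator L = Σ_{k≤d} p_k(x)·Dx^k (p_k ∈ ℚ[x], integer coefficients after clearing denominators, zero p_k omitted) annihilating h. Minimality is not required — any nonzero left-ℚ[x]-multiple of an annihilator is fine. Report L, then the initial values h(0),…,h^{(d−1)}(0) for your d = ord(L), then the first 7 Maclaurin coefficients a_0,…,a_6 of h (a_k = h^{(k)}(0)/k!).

f: a_k = 3, 9/2, -27/8, 81/16, -1215/128, 5103/256, -45927/1024, …
g: a_k = 0, -3, 0, 1, 0, -3/5, 0, …
h₀=f·g: eliminate ⇒ L₀, order ≤ 1·2.
L = (27 - 12·x - 9·x^2) + (-12 - 28·x + 36·x^2 + 36·x^3)·Dx + (4 + 24·x + 40·x^2 + 24·x^3 + 36·x^4)·Dx^2  (order 2).
h: a_k = 0, -9, -27/2, 105/8, -171/16, 14913/640, -73521/1280, …
ICs: h(0) = 0, h′(0) = -9.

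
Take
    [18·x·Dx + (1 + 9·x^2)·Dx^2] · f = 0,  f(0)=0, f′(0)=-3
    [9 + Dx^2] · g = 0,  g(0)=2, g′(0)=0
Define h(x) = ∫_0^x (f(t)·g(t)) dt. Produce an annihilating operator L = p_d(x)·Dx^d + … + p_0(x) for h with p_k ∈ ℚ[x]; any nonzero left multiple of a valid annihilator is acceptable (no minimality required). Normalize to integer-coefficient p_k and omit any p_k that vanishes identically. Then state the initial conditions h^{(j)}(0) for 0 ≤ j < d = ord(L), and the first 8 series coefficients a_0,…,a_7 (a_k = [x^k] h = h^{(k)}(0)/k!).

L = (810 + 18954·x^2 + 72171·x^4 + 236196·x^6 + 531441·x^8)·Dx + (972·x + 14580·x^3 + 78732·x^5 + 236196·x^7)·Dx^2 + (108 + 2592·x^2 + 13122·x^4 + 52488·x^6 + 118098·x^8)·Dx^3 + (108·x + 1620·x^3 + 8748·x^5 + 26244·x^7)·Dx^4 + (2 + 54·x^2 + 567·x^4 + 2916·x^6 + 6561·x^8)·Dx^5  (order 5).
h: a_k = 0, 0, -3, 0, 45/4, 0, -1323/40, 0, …
ICs: h(0) = 0, h′(0) = 0, h′′(0) = -6, h′′′(0) = 0, h′′′′(0) = 270.

f: a_k = 0, -3, 0, 9, 0, -243/5, 0, 2187/7, …
g: a_k = 2, 0, -9, 0, 27/4, 0, -81/40, 0, …
L₀ := L_f ⊗_s L_g (sym. prod.), ord ≤ 4.
Integrate: L := L₀·Dx.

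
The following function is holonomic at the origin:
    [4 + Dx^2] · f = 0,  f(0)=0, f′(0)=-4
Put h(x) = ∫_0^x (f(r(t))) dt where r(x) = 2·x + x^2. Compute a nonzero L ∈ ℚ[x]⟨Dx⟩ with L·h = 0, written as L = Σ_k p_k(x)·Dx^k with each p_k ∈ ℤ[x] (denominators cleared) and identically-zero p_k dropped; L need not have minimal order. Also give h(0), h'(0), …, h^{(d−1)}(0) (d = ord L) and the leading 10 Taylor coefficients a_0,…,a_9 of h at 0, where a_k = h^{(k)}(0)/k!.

L = (16 + 48·x + 48·x^2 + 16·x^3)·Dx - Dx^2 + (1 + x)·Dx^3  (order 3).
h: a_k = 0, 0, -4, -4/3, 16/3, 32/5, -8/45, -40/7, -1424/315, 64/405, …
ICs: h(0) = 0, h′(0) = 0, h′′(0) = -8.

f: a_k = 0, -4, 0, 8/3, 0, -8/15, 0, 16/315, 0, -8/2835, …
Change of var in L_f (x↦r) gives L₀.
∫: right-multiply L₀ by Dx.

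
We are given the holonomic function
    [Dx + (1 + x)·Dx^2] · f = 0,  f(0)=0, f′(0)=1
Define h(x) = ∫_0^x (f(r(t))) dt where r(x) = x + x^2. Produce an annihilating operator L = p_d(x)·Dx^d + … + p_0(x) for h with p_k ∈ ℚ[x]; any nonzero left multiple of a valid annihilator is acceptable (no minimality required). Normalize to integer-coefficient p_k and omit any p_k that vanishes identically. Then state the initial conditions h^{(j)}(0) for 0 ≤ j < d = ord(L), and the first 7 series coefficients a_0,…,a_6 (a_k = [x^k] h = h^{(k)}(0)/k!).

L = (-1 + 2·x + 2·x^2)·Dx^2 + (1 + 3·x + 3·x^2 + 2·x^3)·Dx^3  (order 3).
h: a_k = 0, 0, 1/2, 1/6, -1/6, 1/20, 1/30, …
ICs: h(0) = 0, h′(0) = 0, h′′(0) = 1.

f: a_k = 0, 1, -1/2, 1/3, -1/4, 1/5, -1/6, …
L₀ from L_f via x↦r, Dx↦r'^{-1}Dx.
Integrate: L := L₀·Dx.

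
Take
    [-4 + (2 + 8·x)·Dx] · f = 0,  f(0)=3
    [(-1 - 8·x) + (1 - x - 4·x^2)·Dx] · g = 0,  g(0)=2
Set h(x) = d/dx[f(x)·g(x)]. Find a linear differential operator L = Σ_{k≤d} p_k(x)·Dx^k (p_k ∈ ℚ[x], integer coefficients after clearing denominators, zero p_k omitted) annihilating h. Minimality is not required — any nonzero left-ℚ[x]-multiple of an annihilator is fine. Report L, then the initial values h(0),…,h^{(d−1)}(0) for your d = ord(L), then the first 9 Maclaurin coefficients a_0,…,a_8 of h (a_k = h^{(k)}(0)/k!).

f: a_k = 3, 6, -6, 12, -30, 84, -252, 792, -2574, …
g: a_k = 2, 2, 10, 18, 58, 130, 362, 882, 2330, …
Sym-product of L_f,L_g gives L₀ (≤ ord 1).
h=h₀': d/dx-closure on L₀ ⇒ L.
L = (10 + 156·x + 540·x^2 + 800·x^3 + 960·x^4) + (-3 - 19·x - 30·x^2 + 56·x^3 + 352·x^4 + 384·x^5)·Dx  (order 1).
h: a_k = 18, 60, 378, 744, 4290, 6588, 42798, 42864, 422766, …
ICs: h(0) = 18.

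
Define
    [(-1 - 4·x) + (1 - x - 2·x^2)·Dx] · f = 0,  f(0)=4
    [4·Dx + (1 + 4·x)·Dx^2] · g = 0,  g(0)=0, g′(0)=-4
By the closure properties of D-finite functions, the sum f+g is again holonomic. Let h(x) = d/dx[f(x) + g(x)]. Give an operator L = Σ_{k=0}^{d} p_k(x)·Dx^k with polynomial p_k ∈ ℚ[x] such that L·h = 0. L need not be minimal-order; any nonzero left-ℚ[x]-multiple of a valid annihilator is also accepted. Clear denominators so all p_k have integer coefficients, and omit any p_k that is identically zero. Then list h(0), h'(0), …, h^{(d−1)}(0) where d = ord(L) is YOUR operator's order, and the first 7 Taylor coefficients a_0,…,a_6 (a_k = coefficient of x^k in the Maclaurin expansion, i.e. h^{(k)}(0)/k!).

L = (156 + 624·x + 1440·x^2 + 768·x^3 + 768·x^4) + (-1 + 160·x + 1064·x^2 + 1952·x^3 + 1600·x^4 + 1280·x^5)·Dx + (-5 - 39·x - 66·x^2 + 80·x^3 + 240·x^4 + 384·x^5 + 256·x^6)·Dx^2  (order 2).
h: a_k = 0, 40, -4, 432, -604, 5128, -14004, …
ICs: h(0) = 0, h′(0) = 40.

f: a_k = 4, 4, 12, 20, 44, 84, 172, …
g: a_k = 0, -4, 8, -64/3, 64, -1024/5, 2048/3, …
h₀=f+g: left-lcm gives L₀, ord ≤ 3.
Derive L from L₀ (diff closure).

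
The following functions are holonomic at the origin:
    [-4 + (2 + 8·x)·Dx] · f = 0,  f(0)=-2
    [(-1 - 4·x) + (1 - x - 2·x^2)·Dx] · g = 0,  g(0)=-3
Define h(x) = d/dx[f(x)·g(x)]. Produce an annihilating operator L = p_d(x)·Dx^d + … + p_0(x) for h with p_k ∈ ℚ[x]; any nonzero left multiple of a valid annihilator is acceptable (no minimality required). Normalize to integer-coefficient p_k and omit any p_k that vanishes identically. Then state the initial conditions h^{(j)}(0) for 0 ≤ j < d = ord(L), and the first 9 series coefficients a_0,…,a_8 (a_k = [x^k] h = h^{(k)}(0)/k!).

L = (2 + 32·x + 84·x^2 + 80·x^3 + 80·x^4) + (-1 - 5·x - 4·x^2 + 8·x^3 + 40·x^4 + 32·x^5)·Dx  (order 1).
h: a_k = 18, 36, 234, 216, 1890, -108, 16254, -22896, 170478, …
ICs: h(0) = 18.

f: a_k = -2, -4, 4, -8, 20, -56, 168, -528, 1716, …
g: a_k = -3, -3, -9, -15, -33, -63, -129, -255, -513, …
L₀ := L_f ⊗_s L_g (sym. prod.), ord ≤ 1.
Derive L from L₀ (diff closure).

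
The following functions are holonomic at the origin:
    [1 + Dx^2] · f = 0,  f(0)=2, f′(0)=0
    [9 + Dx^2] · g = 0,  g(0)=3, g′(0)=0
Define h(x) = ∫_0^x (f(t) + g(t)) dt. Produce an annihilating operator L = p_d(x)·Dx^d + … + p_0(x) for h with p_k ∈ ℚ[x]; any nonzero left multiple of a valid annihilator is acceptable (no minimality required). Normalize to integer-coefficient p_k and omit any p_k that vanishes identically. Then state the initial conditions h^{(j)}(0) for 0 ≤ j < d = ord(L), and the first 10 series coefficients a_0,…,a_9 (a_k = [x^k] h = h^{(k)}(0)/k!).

L = 9·Dx + 10·Dx^3 + Dx^5  (order 5).
h: a_k = 0, 5, 0, -29/6, 0, 49/24, 0, -2189/5040, 0, 3937/72576, …
ICs: h(0) = 0, h′(0) = 5, h′′(0) = 0, h′′′(0) = -29, h′′′′(0) = 0.

f: a_k = 2, 0, -1, 0, 1/12, 0, -1/360, 0, 1/20160, 0, …
g: a_k = 3, 0, -27/2, 0, 81/8, 0, -243/80, 0, 2187/4480, 0, …
f+g: L₀ = lclm(L_f,L_g), ord ≤ 2+2.
h=∫h₀ ⇒ L = L₀·Dx.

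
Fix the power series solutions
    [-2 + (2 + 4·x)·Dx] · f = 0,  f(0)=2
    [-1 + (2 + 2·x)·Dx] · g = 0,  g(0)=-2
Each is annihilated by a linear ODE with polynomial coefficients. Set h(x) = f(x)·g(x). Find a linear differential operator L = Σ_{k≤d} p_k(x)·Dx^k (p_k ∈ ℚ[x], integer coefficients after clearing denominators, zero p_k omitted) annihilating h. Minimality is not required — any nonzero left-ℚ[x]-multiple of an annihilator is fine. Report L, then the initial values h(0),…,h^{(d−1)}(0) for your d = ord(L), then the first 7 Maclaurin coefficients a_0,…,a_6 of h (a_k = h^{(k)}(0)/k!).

L = (-3 - 4·x) + (2 + 6·x + 4·x^2)·Dx  (order 1).
h: a_k = -4, -6, 1/2, -3/4, 37/32, -117/64, 757/256, …
ICs: h(0) = -4.

f: a_k = 2, 2, -1, 1, -5/4, 7/4, -21/8, …
g: a_k = -2, -1, 1/4, -1/8, 5/64, -7/128, 21/512, …
h₀=f·g: eliminate ⇒ L₀, order ≤ 1·1.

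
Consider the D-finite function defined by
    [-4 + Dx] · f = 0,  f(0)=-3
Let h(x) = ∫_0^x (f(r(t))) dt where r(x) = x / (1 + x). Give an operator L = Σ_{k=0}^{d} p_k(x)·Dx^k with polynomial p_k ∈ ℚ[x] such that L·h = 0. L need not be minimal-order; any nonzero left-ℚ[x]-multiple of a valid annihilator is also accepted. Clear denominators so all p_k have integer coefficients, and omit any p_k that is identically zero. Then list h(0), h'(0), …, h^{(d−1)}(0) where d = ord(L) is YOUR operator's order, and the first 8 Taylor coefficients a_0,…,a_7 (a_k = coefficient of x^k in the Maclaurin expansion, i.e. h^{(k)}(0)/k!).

L = -4·Dx + (1 + 2·x + x^2)·Dx^2  (order 2).
h: a_k = 0, -3, -6, -4, 1, 4/5, -14/15, 44/105, …
ICs: h(0) = 0, h′(0) = -3.

f: a_k = -3, -12, -24, -32, -32, -128/5, -256/15, -1024/105, …
Substitute x→r, Dx→(1/r')Dx; clear ⇒ L₀.
h=∫₀ˣh₀: take L = L₀·Dx.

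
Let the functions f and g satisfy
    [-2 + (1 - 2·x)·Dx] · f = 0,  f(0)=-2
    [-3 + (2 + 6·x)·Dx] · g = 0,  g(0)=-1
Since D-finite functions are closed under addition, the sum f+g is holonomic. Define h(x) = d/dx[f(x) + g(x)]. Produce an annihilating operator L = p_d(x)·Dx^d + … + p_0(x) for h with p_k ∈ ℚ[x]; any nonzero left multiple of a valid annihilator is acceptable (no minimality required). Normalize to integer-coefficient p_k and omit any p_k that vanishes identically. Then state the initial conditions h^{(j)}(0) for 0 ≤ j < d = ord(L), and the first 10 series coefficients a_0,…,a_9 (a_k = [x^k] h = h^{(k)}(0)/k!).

f: a_k = -2, -4, -8, -16, -32, -64, -128, -256, -512, -1024, …
g: a_k = -1, -3/2, 9/8, -27/16, 405/128, -1701/256, 15309/1024, -72171/2048, 2814669/32768, -14073345/65536, …
h₀=f+g: left-lcm gives L₀, ord ≤ 2.
Differentiate: ansatz ord ≤ ord L₀ ⇒ L.
L = (-252 - 216·x) + (-69 - 684·x - 756·x^2)·Dx + (22 + 58·x - 96·x^2 - 216·x^3)·Dx^2  (order 2).
h: a_k = -11/2, -55/4, -849/16, -3691/32, -90425/256, -347289/512, -4175213/2048, -13962547/4096, -730639881/65536, -1966613965/131072, …
ICs: h(0) = -11/2, h′(0) = -55/4.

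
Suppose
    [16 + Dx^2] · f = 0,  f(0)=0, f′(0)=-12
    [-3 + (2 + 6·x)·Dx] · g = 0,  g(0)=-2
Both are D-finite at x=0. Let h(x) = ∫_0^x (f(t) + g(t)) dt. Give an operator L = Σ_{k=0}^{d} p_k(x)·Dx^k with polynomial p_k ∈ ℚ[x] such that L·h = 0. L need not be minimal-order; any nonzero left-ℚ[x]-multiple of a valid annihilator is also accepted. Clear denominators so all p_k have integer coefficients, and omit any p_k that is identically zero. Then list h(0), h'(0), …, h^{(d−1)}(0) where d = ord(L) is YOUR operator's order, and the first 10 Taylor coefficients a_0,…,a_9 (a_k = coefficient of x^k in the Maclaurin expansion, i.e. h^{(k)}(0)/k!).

f: a_k = 0, -12, 0, 32, 0, -128/5, 0, 1024/105, 0, -2048/945, …
g: a_k = -2, -3, 9/4, -27/8, 405/64, -1701/128, 15309/512, -72171/1024, 2814669/16384, -14073345/32768, …
Sum ⇒ L₀ = lclm(L_f,L_g) in ℚ(x)⟨Dx⟩.
h=∫h₀ ⇒ L = L₀·Dx.
L = (-4368 - 18432·x - 27648·x^2)·Dx + (1760 + 17568·x + 55296·x^2 + 55296·x^3)·Dx^2 + (-273 - 1152·x - 1728·x^2)·Dx^3 + (110 + 1098·x + 3456·x^2 + 3456·x^3)·Dx^4  (order 4).
h: a_k = 0, -2, -15/2, 3/4, 229/32, 81/64, -24889/3840, 2187/512, -6529379/860160, 312741/16384, …
ICs: h(0) = 0, h′(0) = -2, h′′(0) = -15, h′′′(0) = 9/2.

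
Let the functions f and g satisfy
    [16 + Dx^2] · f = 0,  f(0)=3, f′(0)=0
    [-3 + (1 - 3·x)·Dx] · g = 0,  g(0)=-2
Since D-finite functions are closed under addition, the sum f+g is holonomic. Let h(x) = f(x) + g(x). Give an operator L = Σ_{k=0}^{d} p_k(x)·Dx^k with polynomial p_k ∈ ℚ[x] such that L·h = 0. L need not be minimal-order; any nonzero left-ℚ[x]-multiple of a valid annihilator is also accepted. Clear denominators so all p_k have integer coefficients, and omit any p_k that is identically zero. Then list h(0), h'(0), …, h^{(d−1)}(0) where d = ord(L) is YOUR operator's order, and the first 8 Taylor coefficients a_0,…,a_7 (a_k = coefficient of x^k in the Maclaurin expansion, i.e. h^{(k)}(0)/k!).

f: a_k = 3, 0, -24, 0, 32, 0, -256/15, 0, …
g: a_k = -2, -6, -18, -54, -162, -486, -1458, -4374, …
Weyl lclm of L_f,L_g ⇒ L₀ (ord ≤ 3).
L = (-1680 + 2304·x - 3456·x^2) + (272 - 1584·x + 3456·x^2 - 3456·x^3)·Dx + (-105 + 144·x - 216·x^2)·Dx^2 + (17 - 99·x + 216·x^2 - 216·x^3)·Dx^3  (order 3).
h: a_k = 1, -6, -42, -54, -130, -486, -22126/15, -4374, …
ICs: h(0) = 1, h′(0) = -6, h′′(0) = -84.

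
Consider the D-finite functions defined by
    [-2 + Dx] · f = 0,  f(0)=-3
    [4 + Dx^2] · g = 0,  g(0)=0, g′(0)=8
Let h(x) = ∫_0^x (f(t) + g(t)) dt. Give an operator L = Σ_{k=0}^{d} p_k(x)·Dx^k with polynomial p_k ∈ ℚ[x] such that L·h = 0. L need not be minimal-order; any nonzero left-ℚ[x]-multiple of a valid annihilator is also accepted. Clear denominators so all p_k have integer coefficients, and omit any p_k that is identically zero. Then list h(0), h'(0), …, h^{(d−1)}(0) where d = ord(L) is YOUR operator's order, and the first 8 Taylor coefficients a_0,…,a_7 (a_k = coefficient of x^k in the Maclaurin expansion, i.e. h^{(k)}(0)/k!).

f: a_k = -3, -6, -6, -4, -2, -4/5, -4/15, -8/105, …
g: a_k = 0, 8, 0, -16/3, 0, 16/15, 0, -32/315, …
f+g: L₀ = lclm(L_f,L_g), ord ≤ 1+2.
∫: right-multiply L₀ by Dx.
L = -8·Dx + 4·Dx^2 - 2·Dx^3 + Dx^4  (order 4).
h: a_k = 0, -3, 1, -2, -7/3, -2/5, 2/45, -4/105, …
ICs: h(0) = 0, h′(0) = -3, h′′(0) = 2, h′′′(0) = -12.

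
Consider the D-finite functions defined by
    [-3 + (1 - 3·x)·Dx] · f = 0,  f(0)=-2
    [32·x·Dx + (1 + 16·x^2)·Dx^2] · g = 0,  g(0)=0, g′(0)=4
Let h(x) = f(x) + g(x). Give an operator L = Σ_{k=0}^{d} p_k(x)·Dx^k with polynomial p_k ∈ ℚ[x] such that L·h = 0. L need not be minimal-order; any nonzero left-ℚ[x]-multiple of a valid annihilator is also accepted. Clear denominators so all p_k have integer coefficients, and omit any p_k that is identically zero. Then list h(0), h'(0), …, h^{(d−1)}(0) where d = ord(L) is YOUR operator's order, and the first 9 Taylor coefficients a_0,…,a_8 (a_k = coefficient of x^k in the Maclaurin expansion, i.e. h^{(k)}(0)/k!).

f: a_k = -2, -6, -18, -54, -162, -486, -1458, -4374, -13122, …
g: a_k = 0, 4, 0, -64/3, 0, 1024/5, 0, -16384/7, 0, …
Sum ⇒ L₀ = lclm(L_f,L_g) in ℚ(x)⟨Dx⟩.
L = (-96 + 1152·x + 4608·x^2)·Dx + (43 - 96·x + 240·x^2 + 4608·x^3)·Dx^2 + (-3 - 7·x - 112·x^3 + 768·x^4)·Dx^3  (order 3).
h: a_k = -2, -2, -18, -226/3, -162, -1406/5, -1458, -47002/7, -13122, …
ICs: h(0) = -2, h′(0) = -2, h′′(0) = -36.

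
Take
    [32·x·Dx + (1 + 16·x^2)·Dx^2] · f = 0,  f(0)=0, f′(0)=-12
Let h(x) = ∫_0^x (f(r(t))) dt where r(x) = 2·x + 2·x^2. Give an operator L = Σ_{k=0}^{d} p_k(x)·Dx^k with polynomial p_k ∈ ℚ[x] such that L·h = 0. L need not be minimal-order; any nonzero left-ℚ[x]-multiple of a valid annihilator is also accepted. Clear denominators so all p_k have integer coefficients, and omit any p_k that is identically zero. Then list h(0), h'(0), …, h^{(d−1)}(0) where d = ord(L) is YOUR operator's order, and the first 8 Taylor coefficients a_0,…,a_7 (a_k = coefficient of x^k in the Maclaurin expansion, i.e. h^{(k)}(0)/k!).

f: a_k = 0, -12, 0, 64, 0, -3072/5, 0, 49152/7, …
Substitute x→r, Dx→(1/r')Dx; clear ⇒ L₀.
h=∫h₀ ⇒ L = L₀·Dx.
L = (-2 + 128·x + 512·x^2 + 768·x^3 + 384·x^4)·Dx^2 + (1 + 2·x + 64·x^2 + 256·x^3 + 320·x^4 + 128·x^5)·Dx^3  (order 3).
h: a_k = 0, 0, -12, -8, 128, 1536/5, -15104/5, -97792/7, …
ICs: h(0) = 0, h′(0) = 0, h′′(0) = -24.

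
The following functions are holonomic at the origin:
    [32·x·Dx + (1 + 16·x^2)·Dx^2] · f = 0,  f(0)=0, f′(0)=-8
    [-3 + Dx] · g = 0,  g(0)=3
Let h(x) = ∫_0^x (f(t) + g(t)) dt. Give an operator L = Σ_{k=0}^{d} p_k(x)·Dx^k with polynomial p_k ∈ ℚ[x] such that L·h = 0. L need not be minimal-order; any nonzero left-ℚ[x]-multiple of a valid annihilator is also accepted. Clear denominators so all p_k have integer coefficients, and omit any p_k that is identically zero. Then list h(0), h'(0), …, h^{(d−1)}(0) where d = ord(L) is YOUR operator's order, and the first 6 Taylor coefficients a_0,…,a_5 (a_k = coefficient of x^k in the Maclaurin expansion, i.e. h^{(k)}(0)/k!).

L = (96 - 288·x - 4608·x^2 - 4608·x^3)·Dx^2 + (-41 + 1248·x^2 - 2304·x^4)·Dx^3 + (3 + 32·x + 96·x^2 + 512·x^3 + 768·x^4)·Dx^4  (order 4).
h: a_k = 0, 3, 1/2, 9/2, 337/24, 81/40, …
ICs: h(0) = 0, h′(0) = 3, h′′(0) = 1, h′′′(0) = 27.

f: a_k = 0, -8, 0, 128/3, 0, -2048/5, …
g: a_k = 3, 9, 27/2, 27/2, 81/8, 243/40, …
Weyl lclm of L_f,L_g ⇒ L₀ (ord ≤ 3).
h=∫h₀ ⇒ L = L₀·Dx.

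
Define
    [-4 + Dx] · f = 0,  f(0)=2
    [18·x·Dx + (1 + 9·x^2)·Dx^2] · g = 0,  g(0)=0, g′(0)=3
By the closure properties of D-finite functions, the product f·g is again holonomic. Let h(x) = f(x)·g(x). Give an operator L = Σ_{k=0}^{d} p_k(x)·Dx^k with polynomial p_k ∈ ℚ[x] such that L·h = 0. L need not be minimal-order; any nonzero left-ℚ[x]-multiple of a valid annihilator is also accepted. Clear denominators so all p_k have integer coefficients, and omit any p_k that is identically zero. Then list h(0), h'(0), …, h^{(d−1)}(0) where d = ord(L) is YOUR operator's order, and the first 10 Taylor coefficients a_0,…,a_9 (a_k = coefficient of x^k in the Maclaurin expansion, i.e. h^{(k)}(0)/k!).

f: a_k = 2, 8, 16, 64/3, 64/3, 256/15, 512/45, 2048/315, 1024/315, 4096/2835, …
g: a_k = 0, 3, 0, -9, 0, 243/5, 0, -2187/7, 0, 2187, …
Sym-product of L_f,L_g gives L₀ (≤ ord 2).
L = (16 - 72·x + 144·x^2) + (-8 + 18·x - 72·x^2)·Dx + (1 + 9·x^2)·Dx^2  (order 2).
h: a_k = 0, 6, 24, 30, -8, 86/5, 248, -538/105, -167656/105, 33526/105, …
ICs: h(0) = 0, h′(0) = 6.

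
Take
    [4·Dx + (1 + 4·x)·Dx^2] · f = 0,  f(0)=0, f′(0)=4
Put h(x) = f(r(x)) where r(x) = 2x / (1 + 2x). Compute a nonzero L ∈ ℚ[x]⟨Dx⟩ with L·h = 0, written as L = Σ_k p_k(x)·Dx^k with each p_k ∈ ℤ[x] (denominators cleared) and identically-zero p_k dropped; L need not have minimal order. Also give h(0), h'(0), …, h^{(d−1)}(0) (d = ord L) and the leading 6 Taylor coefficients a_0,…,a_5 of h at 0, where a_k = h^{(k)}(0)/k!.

f: a_k = 0, 4, -8, 64/3, -64, 1024/5, …
f∘r: x↦r, Dx↦Dx/r' in L_f ⇒ L₀.
L = (12 + 40·x)·Dx + (1 + 12·x + 20·x^2)·Dx^2  (order 2).
h: a_k = 0, 8, -48, 992/3, -2496, 99968/5, …
ICs: h(0) = 0, h′(0) = 8.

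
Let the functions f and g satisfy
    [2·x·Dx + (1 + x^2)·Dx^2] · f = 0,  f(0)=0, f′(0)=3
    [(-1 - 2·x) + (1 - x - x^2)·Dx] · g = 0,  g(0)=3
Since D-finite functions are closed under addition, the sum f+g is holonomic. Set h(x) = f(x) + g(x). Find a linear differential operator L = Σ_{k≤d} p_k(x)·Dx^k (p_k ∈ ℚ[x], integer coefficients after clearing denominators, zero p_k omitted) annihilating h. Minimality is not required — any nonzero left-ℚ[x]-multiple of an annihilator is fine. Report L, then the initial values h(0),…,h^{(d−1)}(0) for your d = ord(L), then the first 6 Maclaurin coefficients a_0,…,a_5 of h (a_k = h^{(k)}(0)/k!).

f: a_k = 0, 3, 0, -1, 0, 3/5, …
g: a_k = 3, 3, 6, 9, 15, 24, …
L₀ := lclm(L_f,L_g); ord L₀ ≤ 2+1.
L = (4 - 16·x - 64·x^2 - 72·x^3 - 66·x^4 - 6·x^6)·Dx + (-10 - 24·x - 28·x^2 - 60·x^3 - 65·x^4 - 50·x^5 - 3·x^6 - 6·x^7)·Dx^2 + (2 + 2·x + 2·x^2 - 8·x^3 - 5·x^4 - 11·x^5 - 6·x^6 - x^7 - x^8)·Dx^3  (order 3).
h: a_k = 3, 6, 6, 8, 15, 123/5, …
ICs: h(0) = 3, h′(0) = 6, h′′(0) = 12.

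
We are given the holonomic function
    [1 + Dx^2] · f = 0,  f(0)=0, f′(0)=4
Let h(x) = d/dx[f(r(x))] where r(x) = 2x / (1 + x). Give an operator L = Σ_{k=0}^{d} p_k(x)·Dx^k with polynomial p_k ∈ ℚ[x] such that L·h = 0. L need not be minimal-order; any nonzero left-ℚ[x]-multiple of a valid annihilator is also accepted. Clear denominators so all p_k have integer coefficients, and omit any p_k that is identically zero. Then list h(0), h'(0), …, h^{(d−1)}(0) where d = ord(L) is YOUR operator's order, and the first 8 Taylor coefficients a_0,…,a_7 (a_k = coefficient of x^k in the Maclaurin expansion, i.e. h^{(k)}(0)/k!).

L = (10 + 12·x + 6·x^2) + (6 + 18·x + 18·x^2 + 6·x^3)·Dx + (1 + 4·x + 6·x^2 + 4·x^3 + x^4)·Dx^2  (order 2).
h: a_k = 8, -16, 8, 32, -344/3, 240, -17672/45, 24256/45, …
ICs: h(0) = 8, h′(0) = -16.

f: a_k = 0, 4, 0, -2/3, 0, 1/30, 0, -1/1260, …
Substitute x→r, Dx→(1/r')Dx; clear ⇒ L₀.
h=h₀': d/dx-closure on L₀ ⇒ L.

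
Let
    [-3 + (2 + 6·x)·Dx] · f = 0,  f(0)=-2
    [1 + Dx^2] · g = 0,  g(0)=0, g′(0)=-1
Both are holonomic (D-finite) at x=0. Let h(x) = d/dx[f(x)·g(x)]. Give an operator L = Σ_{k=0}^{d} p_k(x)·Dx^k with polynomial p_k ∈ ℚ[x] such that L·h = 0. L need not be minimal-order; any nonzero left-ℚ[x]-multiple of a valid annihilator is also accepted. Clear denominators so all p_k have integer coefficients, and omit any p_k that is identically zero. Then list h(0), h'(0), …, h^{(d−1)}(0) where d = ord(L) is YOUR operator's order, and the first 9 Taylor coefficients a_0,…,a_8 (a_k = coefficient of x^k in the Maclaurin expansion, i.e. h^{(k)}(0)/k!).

L = (133 + 2352·x + 4104·x^2 + 1728·x^3 + 1296·x^4) + (276 + 540·x - 1296·x^2 - 1296·x^3)·Dx + (124 + 840·x + 1836·x^2 + 1728·x^3 + 1296·x^4)·Dx^2  (order 2).
h: a_k = 2, 6, -31/4, 23/2, -5699/192, 24483/320, -4655323/23040, 1468555/2688, -7750542983/5160960, …
ICs: h(0) = 2, h′(0) = 6.

f: a_k = -2, -3, 9/4, -27/8, 405/64, -1701/128, 15309/512, -72171/1024, 2814669/16384, …
g: a_k = 0, -1, 0, 1/6, 0, -1/120, 0, 1/5040, 0, …
Product ⇒ symmetric product L₀, ord ≤ 2.
Differentiate: ansatz ord ≤ ord L₀ ⇒ L.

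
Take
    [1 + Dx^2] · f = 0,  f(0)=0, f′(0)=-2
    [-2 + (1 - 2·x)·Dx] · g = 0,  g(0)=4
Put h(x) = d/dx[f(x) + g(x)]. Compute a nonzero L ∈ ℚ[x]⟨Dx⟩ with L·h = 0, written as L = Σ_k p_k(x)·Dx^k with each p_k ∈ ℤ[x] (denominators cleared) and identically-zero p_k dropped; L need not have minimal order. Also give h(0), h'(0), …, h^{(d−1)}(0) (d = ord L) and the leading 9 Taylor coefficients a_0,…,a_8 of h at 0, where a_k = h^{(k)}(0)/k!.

f: a_k = 0, -2, 0, 1/3, 0, -1/60, 0, 1/2520, 0, …
g: a_k = 4, 8, 16, 32, 64, 128, 256, 512, 1024, …
L₀ := lclm(L_f,L_g); ord L₀ ≤ 2+1.
h=h₀': d/dx-closure on L₀ ⇒ L.
L = (196 - 16·x + 16·x^2) + (-25 + 54·x - 12·x^2 + 8·x^3)·Dx + (196 - 16·x + 16·x^2)·Dx^2 + (-25 + 54·x - 12·x^2 + 8·x^3)·Dx^3  (order 3).
h: a_k = 6, 32, 97, 256, 7679/12, 1536, 1290241/360, 8192, 371589119/20160, …
ICs: h(0) = 6, h′(0) = 32, h′′(0) = 194.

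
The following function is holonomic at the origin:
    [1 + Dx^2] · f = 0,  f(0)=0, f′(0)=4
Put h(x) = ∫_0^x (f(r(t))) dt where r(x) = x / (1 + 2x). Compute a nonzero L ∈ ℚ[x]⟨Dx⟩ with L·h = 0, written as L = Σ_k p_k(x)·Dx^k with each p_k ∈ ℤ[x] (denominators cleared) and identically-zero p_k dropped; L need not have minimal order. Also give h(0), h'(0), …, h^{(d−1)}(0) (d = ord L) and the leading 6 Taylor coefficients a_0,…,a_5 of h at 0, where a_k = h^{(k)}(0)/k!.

f: a_k = 0, 4, 0, -2/3, 0, 1/30, …
h₀=f(r): pull back L_f along r ⇒ L₀.
Integrate: L := L₀·Dx.
L = Dx + (4 + 24·x + 48·x^2 + 32·x^3)·Dx^2 + (1 + 8·x + 24·x^2 + 32·x^3 + 16·x^4)·Dx^3  (order 3).
h: a_k = 0, 0, 2, -8/3, 23/6, -28/5, …
ICs: h(0) = 0, h′(0) = 0, h′′(0) = 4.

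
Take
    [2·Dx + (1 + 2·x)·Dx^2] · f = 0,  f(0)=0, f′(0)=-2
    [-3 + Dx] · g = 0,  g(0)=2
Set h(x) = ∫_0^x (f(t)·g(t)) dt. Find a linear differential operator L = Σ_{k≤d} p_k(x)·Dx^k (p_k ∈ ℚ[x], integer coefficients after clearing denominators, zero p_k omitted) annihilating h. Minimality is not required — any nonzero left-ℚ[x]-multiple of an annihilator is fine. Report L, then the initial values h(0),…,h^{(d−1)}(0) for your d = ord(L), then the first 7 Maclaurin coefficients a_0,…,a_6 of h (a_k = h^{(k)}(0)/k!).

L = (3 + 18·x)·Dx + (-4 - 12·x)·Dx^2 + (1 + 2·x)·Dx^3  (order 3).
h: a_k = 0, 0, -2, -8/3, -17/6, -8/5, -83/60, …
ICs: h(0) = 0, h′(0) = 0, h′′(0) = -4.

f: a_k = 0, -2, 2, -8/3, 4, -32/5, 32/3, …
g: a_k = 2, 6, 9, 9, 27/4, 81/20, 81/40, …
h₀=f·g: eliminate ⇒ L₀, order ≤ 2·1.
Integrate: L := L₀·Dx.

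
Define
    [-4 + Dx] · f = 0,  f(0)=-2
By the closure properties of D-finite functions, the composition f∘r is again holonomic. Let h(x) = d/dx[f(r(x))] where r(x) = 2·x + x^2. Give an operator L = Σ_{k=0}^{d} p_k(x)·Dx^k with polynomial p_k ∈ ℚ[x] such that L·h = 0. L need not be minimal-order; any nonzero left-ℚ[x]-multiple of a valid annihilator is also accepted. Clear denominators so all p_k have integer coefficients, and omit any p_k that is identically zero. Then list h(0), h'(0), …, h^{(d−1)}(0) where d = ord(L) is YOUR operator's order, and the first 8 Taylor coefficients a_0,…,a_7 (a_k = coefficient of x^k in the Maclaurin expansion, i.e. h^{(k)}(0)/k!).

L = (9 + 16·x + 8·x^2) + (-1 - x)·Dx  (order 1).
h: a_k = -16, -144, -704, -7360/3, -6784, -236416/15, -1434112/45, -6030848/105, …
ICs: h(0) = -16.

f: a_k = -2, -8, -16, -64/3, -64/3, -256/15, -512/45, -2048/315, …
h₀=f(r): pull back L_f along r ⇒ L₀.
h₀' ⇒ L via d/dx closure of L₀.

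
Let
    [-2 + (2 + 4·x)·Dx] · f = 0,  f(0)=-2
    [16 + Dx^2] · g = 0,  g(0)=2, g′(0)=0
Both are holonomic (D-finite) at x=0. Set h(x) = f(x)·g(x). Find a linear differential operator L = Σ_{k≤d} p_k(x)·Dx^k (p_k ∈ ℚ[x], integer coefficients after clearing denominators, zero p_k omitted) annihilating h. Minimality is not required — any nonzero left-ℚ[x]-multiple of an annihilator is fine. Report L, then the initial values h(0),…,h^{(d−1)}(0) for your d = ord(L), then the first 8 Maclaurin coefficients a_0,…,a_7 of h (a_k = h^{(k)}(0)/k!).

f: a_k = -2, -2, 1, -1, 5/4, -7/4, 21/8, -33/8, …
g: a_k = 2, 0, -16, 0, 64/3, 0, -512/45, 0, …
Sym-product of L_f,L_g gives L₀ (≤ ord 2).
L = (19 + 64·x + 64·x^2) + (-2 - 4·x)·Dx + (1 + 4·x + 4·x^2)·Dx^2  (order 2).
h: a_k = -4, -4, 34, 30, -337/6, -181/6, 5281/180, 3811/180, …
ICs: h(0) = -4, h′(0) = -4.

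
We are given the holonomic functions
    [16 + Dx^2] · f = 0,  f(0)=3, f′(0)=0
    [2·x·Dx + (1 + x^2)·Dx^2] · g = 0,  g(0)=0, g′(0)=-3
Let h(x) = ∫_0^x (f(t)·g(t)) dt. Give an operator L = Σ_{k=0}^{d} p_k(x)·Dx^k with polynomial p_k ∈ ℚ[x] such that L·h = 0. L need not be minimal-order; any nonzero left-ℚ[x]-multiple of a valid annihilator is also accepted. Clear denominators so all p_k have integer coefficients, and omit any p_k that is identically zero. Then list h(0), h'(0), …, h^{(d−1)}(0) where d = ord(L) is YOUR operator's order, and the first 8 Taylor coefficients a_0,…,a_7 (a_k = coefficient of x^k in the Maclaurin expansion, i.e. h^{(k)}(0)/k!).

L = (5440 + 19136·x^2 + 25856·x^4 + 16384·x^6 + 4096·x^8)·Dx + (1152·x + 3200·x^3 + 3072·x^5 + 1024·x^7)·Dx^2 + (612 + 2252·x^2 + 3168·x^4 + 2048·x^6 + 512·x^8)·Dx^3 + (72·x + 200·x^3 + 192·x^5 + 64·x^7)·Dx^4 + (17 + 66·x^2 + 97·x^4 + 64·x^6 + 16·x^8)·Dx^5  (order 5).
h: a_k = 0, 0, -9/2, 0, 75/4, 0, -203/10, 0, …
ICs: h(0) = 0, h′(0) = 0, h′′(0) = -9, h′′′(0) = 0, h′′′′(0) = 450.

f: a_k = 3, 0, -24, 0, 32, 0, -256/15, 0, …
g: a_k = 0, -3, 0, 1, 0, -3/5, 0, 3/7, …
Sym-product of L_f,L_g gives L₀ (≤ ord 4).
Integrate: L := L₀·Dx.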